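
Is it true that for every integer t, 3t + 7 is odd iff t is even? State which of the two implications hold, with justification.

Converse. Suppose t is even; write t = 2j. Then 3t + 7 = 3·(2j) + 7 = 2·3j + 7, which is odd.

Forward direction. Suppose 3t + 7 is odd. Since 3 is odd, 3t and t have the same parity, so 3t + 7 ≡ t + 7 (mod 2). As 7 is odd, 3t + 7 is odd exactly when t is even. Thus t is even.

The biconditional holds.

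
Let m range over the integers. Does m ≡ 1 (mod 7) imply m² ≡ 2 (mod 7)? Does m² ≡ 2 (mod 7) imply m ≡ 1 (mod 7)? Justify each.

(→) This fails: take m = 1. Then 1 ≡ 1 (mod 7), but 1² = 1 ≡ 1 (mod 7), not 2.

(←) This fails: take m = 3. Then 3² = 9 ≡ 2 (mod 7), yet 3 ≡ 3 (mod 7), not 1.

Neither implication holds.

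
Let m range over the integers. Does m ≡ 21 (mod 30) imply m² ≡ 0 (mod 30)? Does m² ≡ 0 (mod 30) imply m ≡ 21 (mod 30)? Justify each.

Both directions fail.

(→) This fails: take m = 21. Then 21 ≡ 21 (mod 30), but 21² = 441 ≡ 21 (mod 30), not 0.

(←) This fails: take m = 0. Then 0² = 0 ≡ 0 (mod 30), yet 0 ≡ 0 (mod 30), not 21.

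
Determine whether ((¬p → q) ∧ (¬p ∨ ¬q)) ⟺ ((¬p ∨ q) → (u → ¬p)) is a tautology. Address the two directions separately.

(⇒) holds; (⇐) fails.

Converse. This fails. Under q = F, p = F, u = F, the left side is false but the right side is true.

Forward direction. Assume the antecedent. If q is true, the antecedent forces (q = T, p = F, u = F) or (q = T, p = F, u = T), and (¬p ∨ q) → (u → ¬p) holds there. If q is false, (¬p ∨ q) → (u → ¬p) reduces to true regardless of the other variables. Either way (¬p ∨ q) → (u → ¬p) holds.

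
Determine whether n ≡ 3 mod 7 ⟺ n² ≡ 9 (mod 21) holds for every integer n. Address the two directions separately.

Both directions fail.

(→) This fails: take n = 10. Then 10 ≡ 3 (mod 7), but 10² = 100 ≡ 16 (mod 21), not 9.

(←) This fails: take n = 18. Then 18² = 324 ≡ 9 (mod 21), yet 18 ≡ 4 (mod 7), not 3.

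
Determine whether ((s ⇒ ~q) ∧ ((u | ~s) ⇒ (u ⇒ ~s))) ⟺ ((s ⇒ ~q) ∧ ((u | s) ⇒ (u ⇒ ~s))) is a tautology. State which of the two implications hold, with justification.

The biconditional holds.

(⇒) Assume the antecedent. If s is true, the antecedent forces (s = T, u = F, q = F), and the consequent holds there. If s is false, the consequent reduces to true regardless of the other variables. Either way the consequent holds.

(⇐) Assume the antecedent. If s is true, the antecedent forces (s = T, u = F, q = F), and the consequent holds there. If s is false, the consequent reduces to true regardless of the other variables. Either way the consequent holds.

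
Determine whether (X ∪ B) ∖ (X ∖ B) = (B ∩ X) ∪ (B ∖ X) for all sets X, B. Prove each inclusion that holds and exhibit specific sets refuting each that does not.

The two sets are equal.

Reverse inclusion. Let x ∈ (B ∩ X) ∪ (B ∖ X). Then either x ∈ B and x ∉ X; or x ∈ X ∩ B. In each case x ∈ (X ∪ B) ∖ (X ∖ B), so (B ∩ X) ∪ (B ∖ X) ⊆ (X ∪ B) ∖ (X ∖ B).

Forward inclusion. Let x ∈ (X ∪ B) ∖ (X ∖ B). Then either x ∈ B and x ∉ X; or x ∈ X ∩ B. In each case x ∈ (B ∩ X) ∪ (B ∖ X), so (X ∪ B) ∖ (X ∖ B) ⊆ (B ∩ X) ∪ (B ∖ X).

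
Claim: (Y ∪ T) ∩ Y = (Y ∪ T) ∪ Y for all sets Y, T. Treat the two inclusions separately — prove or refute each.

Forward inclusion. Let x ∈ (Y ∪ T) ∩ Y. Then either x ∈ Y and x ∉ T; or x ∈ Y ∩ T. In each case x ∈ (Y ∪ T) ∪ Y, so (Y ∪ T) ∩ Y ⊆ (Y ∪ T) ∪ Y.

Reverse inclusion. This inclusion fails. Take Y = ∅, T = {1}; then 1 ∈ (Y ∪ T) ∪ Y but 1 ∉ (Y ∪ T) ∩ Y.

The sets are not equal: only the forward inclusion holds.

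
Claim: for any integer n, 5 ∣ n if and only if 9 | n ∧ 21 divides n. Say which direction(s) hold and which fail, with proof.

Neither direction holds.

Forward direction. This fails: take n = 5. Certainly 5 ∣ 5, but 9 ∤ 5.

Converse. This fails: take n = 63. Both 9 ∣ 63 and 21 ∣ 63, yet 63 is not a multiple of 5 (since 63 = 12·5 + 3), so 5 ∤ 63.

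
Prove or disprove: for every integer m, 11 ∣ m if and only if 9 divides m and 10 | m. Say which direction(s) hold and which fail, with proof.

[⇒] This fails: take m = 11. Certainly 11 ∣ 11, but 9 ∤ 11.

[⇐] This fails: take m = 90. Both 9 ∣ 90 and 10 ∣ 90, yet 90 is not a multiple of 11 (since 90 = 8·11 + 2), so 11 ∤ 90.

(⇒) fails and (⇐) fails.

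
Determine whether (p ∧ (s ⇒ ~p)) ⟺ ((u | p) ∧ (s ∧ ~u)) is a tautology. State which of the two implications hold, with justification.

(⇒) fails and (⇐) fails.

Forward direction. This fails. Under u = F, s = F, p = T, the left side is true but the right side is false.

Converse. This fails. Under u = F, s = T, p = T, the left side is false but the right side is true.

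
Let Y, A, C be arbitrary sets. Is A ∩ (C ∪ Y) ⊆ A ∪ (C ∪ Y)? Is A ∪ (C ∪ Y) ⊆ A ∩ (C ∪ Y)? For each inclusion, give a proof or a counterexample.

(⊆) holds; (⊇) fails.

(⊆) Let x ∈ A ∩ (C ∪ Y). Then either x ∈ Y ∩ A and x ∉ C; or x ∈ A ∩ C and x ∉ Y; or x ∈ Y ∩ A ∩ C. In each case x ∈ A ∪ (C ∪ Y), so A ∩ (C ∪ Y) ⊆ A ∪ (C ∪ Y).

(⊇) This inclusion fails. Take Y = {1}, A = ∅, C = ∅; then 1 ∈ A ∪ (C ∪ Y) but 1 ∉ A ∩ (C ∪ Y).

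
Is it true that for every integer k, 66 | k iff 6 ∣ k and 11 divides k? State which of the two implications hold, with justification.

Both directions hold; the statement is true.

Forward direction. If 66 ∣ k, write k = 66q. Since 66 = 11·6, k = 6·(11q), so 6 ∣ k; and since 66 = 6·11, k = 11·(6q), so 11 ∣ k.

Converse. Suppose 6 ∣ k and 11 ∣ k. Any common multiple of 6 and 11 is a multiple of their lcm; here gcd(6, 11) = 1, so lcm(6, 11) = 6·11 = 66, so 66 ∣ k.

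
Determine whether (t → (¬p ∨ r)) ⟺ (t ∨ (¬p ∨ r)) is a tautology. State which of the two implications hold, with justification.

(⇒) This fails. Under t = F, p = T, r = F, the left side is true but the right side is false.

(⇐) This fails. Under t = T, p = T, r = F, the left side is false but the right side is true.

Both directions fail.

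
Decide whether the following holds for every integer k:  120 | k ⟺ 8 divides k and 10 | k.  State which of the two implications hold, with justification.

Forward direction. If 120 ∣ k, write k = 120q. Since 120 = 15·8, k = 8·(15q), so 8 ∣ k; and since 120 = 12·10, k = 10·(12q), so 10 ∣ k.

Converse. This fails: take k = 40. Both 8 ∣ 40 and 10 ∣ 40, yet 40 is not a multiple of 120 (since 40 = 0·120 + 40), so 120 ∤ 40.

Only the forward direction holds.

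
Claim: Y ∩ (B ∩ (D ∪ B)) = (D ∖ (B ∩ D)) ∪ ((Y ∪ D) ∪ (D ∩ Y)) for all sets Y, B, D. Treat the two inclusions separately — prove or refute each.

Only the forward inclusion holds.

(⟹) Let x ∈ Y ∩ (B ∩ (D ∪ B)). Then either x ∈ Y ∩ B and x ∉ D; or x ∈ Y ∩ B ∩ D. In each case x ∈ (D ∖ (B ∩ D)) ∪ ((Y ∪ D) ∪ (D ∩ Y)), so Y ∩ (B ∩ (D ∪ B)) ⊆ (D ∖ (B ∩ D)) ∪ ((Y ∪ D) ∪ (D ∩ Y)).

(⟸) This inclusion fails. Take Y = {1}, B = ∅, D = ∅; then 1 ∈ (D ∖ (B ∩ D)) ∪ ((Y ∪ D) ∪ (D ∩ Y)) but 1 ∉ Y ∩ (B ∩ (D ∪ B)).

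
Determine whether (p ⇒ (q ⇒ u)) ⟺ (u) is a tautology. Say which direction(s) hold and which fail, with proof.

Not equivalent: only (⇐) holds.

(⟸) Assume the antecedent. If p is true, the antecedent forces (p = T, u = T, q = F) or (p = T, u = T, q = T), and p ⇒ (q ⇒ u) holds there. If p is false, p ⇒ (q ⇒ u) reduces to true regardless of the other variables. Either way p ⇒ (q ⇒ u) holds.

(⟹) This fails. Under p = F, u = F, q = F, the left side is true but the right side is false.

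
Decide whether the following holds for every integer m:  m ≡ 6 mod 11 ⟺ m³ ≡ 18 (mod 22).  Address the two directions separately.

Only the converse holds.

Converse. The residues r modulo 22 with r³ ≡ 18 (mod 22) are exactly {6}, and each is ≡ 6 (mod 11).

Forward direction. This fails: take m = 17. Then 17 ≡ 6 (mod 11), but 17³ = 4913 ≡ 7 (mod 22), not 18.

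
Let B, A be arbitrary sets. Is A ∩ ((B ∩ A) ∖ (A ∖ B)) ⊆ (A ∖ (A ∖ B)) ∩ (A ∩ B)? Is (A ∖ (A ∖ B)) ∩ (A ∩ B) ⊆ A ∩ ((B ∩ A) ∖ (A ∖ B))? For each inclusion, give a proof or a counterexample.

Forward inclusion. Let x ∈ A ∩ ((B ∩ A) ∖ (A ∖ B)). Then x ∈ B ∩ A, from which x ∈ (A ∖ (A ∖ B)) ∩ (A ∩ B).

Reverse inclusion. Let x ∈ (A ∖ (A ∖ B)) ∩ (A ∩ B). Then x ∈ B ∩ A, from which x ∈ A ∩ ((B ∩ A) ∖ (A ∖ B)).

Both inclusions hold.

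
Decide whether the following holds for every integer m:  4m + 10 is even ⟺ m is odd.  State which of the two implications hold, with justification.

Only the reverse direction holds.

(⟹) This fails: take m = 2. Then 4m + 10 = 18, which is even, yet m = 2 is even, not odd.

(⟸) Suppose m is odd. Since 4 is even, 4m is even for every m, so 4m + 10 has the same parity as 10, which is even. Hence 4m + 10 is even.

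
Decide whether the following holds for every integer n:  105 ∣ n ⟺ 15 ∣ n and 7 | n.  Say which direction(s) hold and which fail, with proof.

Both implications hold.

(⇒) If 105 ∣ n, write n = 105q. Since 105 = 7·15, n = 15·(7q), so 15 ∣ n; and since 105 = 15·7, n = 7·(15q), so 7 ∣ n.

(⇐) Suppose 15 ∣ n and 7 ∣ n. Any common multiple of 15 and 7 is a multiple of their lcm; here gcd(15, 7) = 1, so lcm(15, 7) = 15·7 = 105, so 105 ∣ n.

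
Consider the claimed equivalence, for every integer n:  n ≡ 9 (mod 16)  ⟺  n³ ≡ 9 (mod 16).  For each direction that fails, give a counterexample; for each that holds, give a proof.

Both directions hold; the statement is true.

Forward direction. Suppose n ≡ 9 (mod 16). Write n = 16j + 9. Then (16j + 9)³ = 4096j³ + 6912j² + 3888j + 729 = 16(256j³ + 432j² + 243j + 45) + 9, so n³ ≡ 9 (mod 16).

Converse. Suppose n³ ≡ 9 (mod 16). The only residue r in {0, …, 15} with r³ ≡ 9 (mod 16) is r = 9, so n ≡ 9 (mod 16).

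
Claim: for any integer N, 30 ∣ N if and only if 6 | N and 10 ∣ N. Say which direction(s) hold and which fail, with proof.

The biconditional holds.

[⇐] Suppose 6 ∣ N and 10 ∣ N. Any common multiple of 6 and 10 is a multiple of their lcm; here lcm(6, 10) = 6·10/gcd(6, 10) = 60/2 = 30, so 30 ∣ N.

[⇒] If 30 ∣ N, write N = 30q. Since 30 = 5·6, N = 6·(5q), so 6 ∣ N; and since 30 = 3·10, N = 10·(3q), so 10 ∣ N.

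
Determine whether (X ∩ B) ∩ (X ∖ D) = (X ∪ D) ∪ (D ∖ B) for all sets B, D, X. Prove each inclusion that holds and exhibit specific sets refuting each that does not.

(⊆) Let x ∈ (X ∩ B) ∩ (X ∖ D). Then x ∈ B ∩ X and x ∉ D, from which x ∈ (X ∪ D) ∪ (D ∖ B).

(⊇) This inclusion fails. Take B = ∅, D = {1}, X = ∅; then 1 ∈ (X ∪ D) ∪ (D ∖ B) but 1 ∉ (X ∩ B) ∩ (X ∖ D).

Only the forward inclusion holds.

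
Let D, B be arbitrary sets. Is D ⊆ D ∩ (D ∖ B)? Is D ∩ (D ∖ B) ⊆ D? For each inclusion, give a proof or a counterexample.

(⟸) Let x ∈ D ∩ (D ∖ B). Then x ∈ D and x ∉ B, from which x ∈ D.

(⟹) This inclusion fails. Take D = {1}, B = {1}; then 1 ∈ D but 1 ∉ D ∩ (D ∖ B).

Only the reverse inclusion holds.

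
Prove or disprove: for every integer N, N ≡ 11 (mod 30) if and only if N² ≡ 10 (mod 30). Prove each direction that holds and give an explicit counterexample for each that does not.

Neither direction holds.

Forward direction. This fails: take N = 11. Then 11 ≡ 11 (mod 30), but 11² = 121 ≡ 1 (mod 30), not 10.

Converse. This fails: take N = 10. Then 10² = 100 ≡ 10 (mod 30), yet 10 ≡ 10 (mod 30), not 11.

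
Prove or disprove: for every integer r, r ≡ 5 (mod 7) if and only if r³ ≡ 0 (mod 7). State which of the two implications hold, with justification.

Forward direction. This fails: take r = 5. Then 5 ≡ 5 (mod 7), but 5³ = 125 ≡ 6 (mod 7), not 0.

Converse. This fails: take r = 0. Then 0³ = 0 ≡ 0 (mod 7), yet 0 ≡ 0 (mod 7), not 5.

Neither direction holds.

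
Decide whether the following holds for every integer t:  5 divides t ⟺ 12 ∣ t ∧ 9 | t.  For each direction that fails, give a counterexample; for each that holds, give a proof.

Neither direction holds.

[⇒] This fails: take t = 5. Certainly 5 ∣ 5, but 12 ∤ 5.

[⇐] This fails: take t = 36. Both 12 ∣ 36 and 9 ∣ 36, yet 36 is not a multiple of 5 (since 36 = 7·5 + 1), so 5 ∤ 36.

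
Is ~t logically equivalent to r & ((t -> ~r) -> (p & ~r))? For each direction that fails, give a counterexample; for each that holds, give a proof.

Both directions fail.

[⇒] This fails. Under p = F, t = F, r = F, the left side is true but the right side is false.

[⇐] This fails. Under p = F, t = T, r = T, the left side is false but the right side is true.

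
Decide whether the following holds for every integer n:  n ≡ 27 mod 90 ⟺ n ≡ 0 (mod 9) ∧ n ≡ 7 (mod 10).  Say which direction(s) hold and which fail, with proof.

Equivalent; both directions hold.

[⇒] Suppose n ≡ 27 (mod 90); write n = 90j + 27. Since 9 ∣ 90, reducing mod 9 gives n ≡ 27 ≡ 0 (mod 9); since 10 ∣ 90, reducing mod 10 gives n ≡ 27 ≡ 7 (mod 10).

[⇐] Conversely, if n ≡ 0 (mod 9) and n ≡ 7 (mod 10), then by the Chinese remainder theorem n ≡ 27 (mod 90). This is exactly n ≡ 27 (mod 90).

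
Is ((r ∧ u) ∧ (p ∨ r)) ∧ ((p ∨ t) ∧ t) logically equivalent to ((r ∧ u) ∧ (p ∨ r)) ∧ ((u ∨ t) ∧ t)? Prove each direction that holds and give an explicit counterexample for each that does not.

Both implications hold.

(→) Assume the antecedent. If p is true, the antecedent forces (p = T, u = T, t = T, r = T), and the consequent holds there. If p is false, the antecedent forces (p = F, u = T, t = T, r = T), and the consequent holds there. Either way the consequent holds.

(←) Assume the antecedent. If p is true, the antecedent forces (p = T, u = T, t = T, r = T), and the consequent holds there. If p is false, the antecedent forces (p = F, u = T, t = T, r = T), and the consequent holds there. Either way the consequent holds.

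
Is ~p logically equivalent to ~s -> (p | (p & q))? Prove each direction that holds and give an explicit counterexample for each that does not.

(⟹) This fails. Under s = F, p = F, q = F, the left side is true but the right side is false.

(⟸) This fails. Under s = F, p = T, q = F, the left side is false but the right side is true.

Both directions fail.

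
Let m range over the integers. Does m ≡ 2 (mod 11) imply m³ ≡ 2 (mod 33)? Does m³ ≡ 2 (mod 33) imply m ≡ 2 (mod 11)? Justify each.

(⇒) This fails: take m = 2. Then 2 ≡ 2 (mod 11), but 2³ = 8 ≡ 8 (mod 33), not 2.

(⇐) This fails: take m = 29. Then 29³ = 24389 ≡ 2 (mod 33), yet 29 ≡ 7 (mod 11), not 2.

Neither implication holds.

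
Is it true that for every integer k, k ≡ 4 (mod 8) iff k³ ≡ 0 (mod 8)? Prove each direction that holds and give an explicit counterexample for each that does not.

(⇒) holds; (⇐) fails.

(←) This fails: take k = 0. Then 0³ = 0 ≡ 0 (mod 8), yet 0 ≡ 0 (mod 8), not 4.

(→) Suppose k ≡ 4 (mod 8). Write k = 8j + 4. Then (8j + 4)³ = 512j³ + 768j² + 384j + 64 = 8(64j³ + 96j² + 48j + 8) + 0, so k³ ≡ 0 (mod 8).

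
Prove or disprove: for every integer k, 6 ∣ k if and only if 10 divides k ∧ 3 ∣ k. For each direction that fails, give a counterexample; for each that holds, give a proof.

The forward direction fails; the converse holds.

(⟹) This fails: take k = 6. Certainly 6 ∣ 6, but 10 ∤ 6.

(⟸) Suppose 10 ∣ k and 3 ∣ k. Any common multiple of 10 and 3 is a multiple of their lcm; here gcd(10, 3) = 1, so lcm(10, 3) = 10·3 = 30, so 30 ∣ k. Since 6 ∣ 30, it follows that 6 ∣ k.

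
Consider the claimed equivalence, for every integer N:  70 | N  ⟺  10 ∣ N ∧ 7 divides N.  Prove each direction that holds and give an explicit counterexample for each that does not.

Both directions hold.

(→) If 70 ∣ N, write N = 70q. Since 70 = 7·10, N = 10·(7q), so 10 ∣ N; and since 70 = 10·7, N = 7·(10q), so 7 ∣ N.

(←) Suppose 10 ∣ N and 7 ∣ N. Any common multiple of 10 and 7 is a multiple of their lcm; here gcd(10, 7) = 1, so lcm(10, 7) = 10·7 = 70, so 70 ∣ N.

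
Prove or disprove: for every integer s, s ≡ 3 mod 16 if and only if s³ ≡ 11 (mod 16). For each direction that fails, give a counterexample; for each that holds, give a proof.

[⇒] Suppose s ≡ 3 mod 16. Write s = 16j + 3. Then (16j + 3)³ = 4096j³ + 2304j² + 432j + 27 = 16(256j³ + 144j² + 27j + 1) + 11, so s³ ≡ 11 (mod 16).

[⇐] Conversely, suppose s³ ≡ 11 (mod 16). The only residue r in {0, …, 15} with r³ ≡ 11 (mod 16) is r = 3, so s ≡ 3 (mod 16).

Both directions hold; the statement is true.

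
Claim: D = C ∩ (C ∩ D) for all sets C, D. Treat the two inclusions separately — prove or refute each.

(⊆) fails; (⊇) holds.

Forward inclusion. This inclusion fails. Take C = ∅, D = {1}; then 1 ∈ D but 1 ∉ C ∩ (C ∩ D).

Reverse inclusion. Let x ∈ C ∩ (C ∩ D). Then x ∈ C ∩ D, from which x ∈ D.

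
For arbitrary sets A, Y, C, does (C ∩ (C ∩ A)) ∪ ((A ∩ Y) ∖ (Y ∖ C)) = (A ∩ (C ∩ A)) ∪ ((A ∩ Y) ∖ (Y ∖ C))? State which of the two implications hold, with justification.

(⟹) Let x ∈ (C ∩ (C ∩ A)) ∪ ((A ∩ Y) ∖ (Y ∖ C)). Then either x ∈ A ∩ C and x ∉ Y; or x ∈ A ∩ Y ∩ C. In each case x ∈ (A ∩ (C ∩ A)) ∪ ((A ∩ Y) ∖ (Y ∖ C)), so (C ∩ (C ∩ A)) ∪ ((A ∩ Y) ∖ (Y ∖ C)) ⊆ (A ∩ (C ∩ A)) ∪ ((A ∩ Y) ∖ (Y ∖ C)).

(⟸) Let x ∈ (A ∩ (C ∩ A)) ∪ ((A ∩ Y) ∖ (Y ∖ C)). Then either x ∈ A ∩ C and x ∉ Y; or x ∈ A ∩ Y ∩ C. In each case x ∈ (C ∩ (C ∩ A)) ∪ ((A ∩ Y) ∖ (Y ∖ C)), so (A ∩ (C ∩ A)) ∪ ((A ∩ Y) ∖ (Y ∖ C)) ⊆ (C ∩ (C ∩ A)) ∪ ((A ∩ Y) ∖ (Y ∖ C)).

Both inclusions hold; the sets are equal.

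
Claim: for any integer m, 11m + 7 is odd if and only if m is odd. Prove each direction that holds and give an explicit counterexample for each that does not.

(⇒) This fails: m = 0 gives 11m + 7 = 7, which is odd, but 0 is even, not odd.

(⇐) This also fails: m = 3 is odd, but 11m + 7 = 40 is even, not odd.

Neither implication holds.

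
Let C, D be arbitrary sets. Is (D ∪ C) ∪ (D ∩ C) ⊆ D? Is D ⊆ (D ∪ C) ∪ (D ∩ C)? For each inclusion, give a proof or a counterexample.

(⟹) This inclusion fails. Take C = {1}, D = ∅; then 1 ∈ (D ∪ C) ∪ (D ∩ C) but 1 ∉ D.

(⟸) Let x ∈ D. Then either x ∈ D and x ∉ C; or x ∈ C ∩ D. In each case x ∈ (D ∪ C) ∪ (D ∩ C), so D ⊆ (D ∪ C) ∪ (D ∩ C).

The sets are not equal: only the reverse inclusion holds.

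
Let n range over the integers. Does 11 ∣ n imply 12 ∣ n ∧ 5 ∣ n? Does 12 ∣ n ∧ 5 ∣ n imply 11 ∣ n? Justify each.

Neither implication holds.

(→) This fails: take n = 11. Certainly 11 ∣ 11, but 12 ∤ 11.

(←) This fails: take n = 60. Both 12 ∣ 60 and 5 ∣ 60, yet 60 is not a multiple of 11 (since 60 = 5·11 + 5), so 11 ∤ 60.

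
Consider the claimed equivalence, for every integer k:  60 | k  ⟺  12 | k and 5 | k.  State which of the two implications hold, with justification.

[⇒] If 60 ∣ k, write k = 60q. Since 60 = 5·12, k = 12·(5q), so 12 ∣ k; and since 60 = 12·5, k = 5·(12q), so 5 ∣ k.

[⇐] Suppose 12 ∣ k and 5 ∣ k. Any common multiple of 12 and 5 is a multiple of their lcm; here gcd(12, 5) = 1, so lcm(12, 5) = 12·5 = 60, so 60 ∣ k.

The biconditional holds.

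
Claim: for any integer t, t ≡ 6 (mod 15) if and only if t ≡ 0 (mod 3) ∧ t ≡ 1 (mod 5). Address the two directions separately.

Both directions hold.

(⇒) Suppose t ≡ 6 (mod 15); write t = 15j + 6. Since 3 ∣ 15, reducing mod 3 gives t ≡ 6 ≡ 0 (mod 3); since 5 ∣ 15, reducing mod 5 gives t ≡ 6 ≡ 1 (mod 5).

(⇐) Conversely, if t ≡ 0 (mod 3) and t ≡ 1 (mod 5), then by the Chinese remainder theorem t ≡ 6 (mod 15). This is exactly t ≡ 6 (mod 15).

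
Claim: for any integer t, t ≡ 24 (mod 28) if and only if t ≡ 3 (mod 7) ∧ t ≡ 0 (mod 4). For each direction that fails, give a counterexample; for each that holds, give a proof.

Both implications hold.

[⇒] Suppose t ≡ 24 (mod 28); write t = 28j + 24. Since 7 ∣ 28, reducing mod 7 gives t ≡ 24 ≡ 3 (mod 7); since 4 ∣ 28, reducing mod 4 gives t ≡ 24 ≡ 0 (mod 4).

[⇐] Conversely, if t ≡ 3 (mod 7) and t ≡ 0 (mod 4), then by the Chinese remainder theorem t ≡ 24 (mod 28). This is exactly t ≡ 24 (mod 28).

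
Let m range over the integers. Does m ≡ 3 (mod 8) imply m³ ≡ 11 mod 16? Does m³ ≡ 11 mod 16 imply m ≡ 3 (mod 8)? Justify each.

(⟹) This fails: take m = 11. Then 11 ≡ 3 (mod 8), but 11³ = 1331 ≡ 3 (mod 16), not 11.

(⟸) Conversely, the residues r modulo 16 with r³ ≡ 11 (mod 16) are exactly {3}, and each is ≡ 3 (mod 8).

Only the reverse direction holds.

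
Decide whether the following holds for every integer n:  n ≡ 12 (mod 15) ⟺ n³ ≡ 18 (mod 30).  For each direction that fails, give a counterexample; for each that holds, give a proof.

(←) The residues r modulo 30 with r³ ≡ 18 (mod 30) are exactly {12}, and each is ≡ 12 (mod 15).

(→) This fails: take n = 27. Then 27 ≡ 12 (mod 15), but 27³ = 19683 ≡ 3 (mod 30), not 18.

The forward direction fails; the converse holds.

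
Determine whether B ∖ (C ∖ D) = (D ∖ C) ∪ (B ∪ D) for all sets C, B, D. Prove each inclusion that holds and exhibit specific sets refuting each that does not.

Only the forward inclusion holds.

(⊇) This inclusion fails. Take C = {1}, B = {1}, D = ∅; then 1 ∈ (D ∖ C) ∪ (B ∪ D) but 1 ∉ B ∖ (C ∖ D).

(⊆) Let x ∈ B ∖ (C ∖ D). Then either x ∈ B and x ∉ C, D; or x ∈ B ∩ D and x ∉ C; or x ∈ C ∩ B ∩ D. In each case x ∈ (D ∖ C) ∪ (B ∪ D), so B ∖ (C ∖ D) ⊆ (D ∖ C) ∪ (B ∪ D).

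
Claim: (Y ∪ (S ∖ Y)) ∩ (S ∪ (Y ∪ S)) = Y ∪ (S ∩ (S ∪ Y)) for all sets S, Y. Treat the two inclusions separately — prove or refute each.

Reverse inclusion. Let x ∈ Y ∪ (S ∩ (S ∪ Y)). Then either x ∈ S and x ∉ Y; or x ∈ Y and x ∉ S; or x ∈ S ∩ Y. In each case x ∈ (Y ∪ (S ∖ Y)) ∩ (S ∪ (Y ∪ S)), so Y ∪ (S ∩ (S ∪ Y)) ⊆ (Y ∪ (S ∖ Y)) ∩ (S ∪ (Y ∪ S)).

Forward inclusion. Let x ∈ (Y ∪ (S ∖ Y)) ∩ (S ∪ (Y ∪ S)). Then either x ∈ S and x ∉ Y; or x ∈ Y and x ∉ S; or x ∈ S ∩ Y. In each case x ∈ Y ∪ (S ∩ (S ∪ Y)), so (Y ∪ (S ∖ Y)) ∩ (S ∪ (Y ∪ S)) ⊆ Y ∪ (S ∩ (S ∪ Y)).

The two sets are equal.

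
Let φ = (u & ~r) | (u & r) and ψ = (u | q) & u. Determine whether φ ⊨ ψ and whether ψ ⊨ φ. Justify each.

(⇒) Assume the antecedent. If q is true, the antecedent forces (q = T, r = F, u = T) or (q = T, r = T, u = T), and (u | q) & u holds there. If q is false, the antecedent forces (q = F, r = F, u = T) or (q = F, r = T, u = T), and (u | q) & u holds there. Either way (u | q) & u holds.

(⇐) Assume the antecedent. If q is true, the antecedent forces (q = T, r = F, u = T) or (q = T, r = T, u = T), and (u & ~r) | (u & r) holds there. If q is false, the antecedent forces (q = F, r = F, u = T) or (q = F, r = T, u = T), and (u & ~r) | (u & r) holds there. Either way (u & ~r) | (u & r) holds.

Both directions hold.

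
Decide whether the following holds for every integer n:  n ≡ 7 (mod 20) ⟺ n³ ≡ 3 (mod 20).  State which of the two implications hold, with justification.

Both directions hold.

Converse. Suppose n³ ≡ 3 (mod 20). The only residue r in {0, …, 19} with r³ ≡ 3 (mod 20) is r = 7, so n ≡ 7 (mod 20).

Forward direction. Suppose n ≡ 7 (mod 20). Write n = 20j + 7. Then (20j + 7)³ = 8000j³ + 8400j² + 2940j + 343 = 20(400j³ + 420j² + 147j + 17) + 3, so n³ ≡ 3 (mod 20).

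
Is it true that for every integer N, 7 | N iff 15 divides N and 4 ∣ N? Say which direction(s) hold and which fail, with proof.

[⇒] This fails: take N = 7. Certainly 7 ∣ 7, but 15 ∤ 7.

[⇐] This fails: take N = 60. Both 15 ∣ 60 and 4 ∣ 60, yet 60 is not a multiple of 7 (since 60 = 8·7 + 4), so 7 ∤ 60.

Both directions fail.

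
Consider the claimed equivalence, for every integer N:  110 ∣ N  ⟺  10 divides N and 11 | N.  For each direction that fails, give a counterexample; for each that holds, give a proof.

The biconditional holds.

(⇐) Suppose 10 ∣ N and 11 ∣ N. Any common multiple of 10 and 11 is a multiple of their lcm; here gcd(10, 11) = 1, so lcm(10, 11) = 10·11 = 110, so 110 ∣ N.

(⇒) If 110 ∣ N, write N = 110q. Since 110 = 11·10, N = 10·(11q), so 10 ∣ N; and since 110 = 10·11, N = 11·(10q), so 11 ∣ N.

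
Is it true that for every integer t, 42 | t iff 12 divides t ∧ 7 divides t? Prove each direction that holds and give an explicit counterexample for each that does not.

Only the reverse direction holds.

(⇒) This fails: take t = 42. Certainly 42 ∣ 42, but 12 ∤ 42.

(⇐) Suppose 12 ∣ t and 7 ∣ t. Any common multiple of 12 and 7 is a multiple of their lcm; here gcd(12, 7) = 1, so lcm(12, 7) = 12·7 = 84, so 84 ∣ t. Since 42 ∣ 84, it follows that 42 ∣ t.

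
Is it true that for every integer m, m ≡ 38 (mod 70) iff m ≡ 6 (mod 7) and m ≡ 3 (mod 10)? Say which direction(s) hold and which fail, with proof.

[⇒] This fails: m = 38 gives 38 ≡ 38 (mod 70) but 38 ≡ 3 (mod 7), so the conjunction on the right does not hold.

[⇐] This fails: m = 13 satisfies both congruences on the right (13 ≡ 6 mod 7 and 13 ≡ 3 mod 10) yet 13 ≡ 13 (mod 70), not 38.

Neither direction holds.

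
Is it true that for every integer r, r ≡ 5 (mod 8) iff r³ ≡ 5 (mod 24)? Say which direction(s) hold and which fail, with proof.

[⇒] This fails: take r = 13. Then 13 ≡ 5 (mod 8), but 13³ = 2197 ≡ 13 (mod 24), not 5.

[⇐] Conversely, the residues r modulo 24 with r³ ≡ 5 (mod 24) are exactly {5}, and each is ≡ 5 (mod 8).

Only the converse holds.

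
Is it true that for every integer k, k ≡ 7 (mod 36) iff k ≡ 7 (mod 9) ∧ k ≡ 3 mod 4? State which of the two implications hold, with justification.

Converse. If k ≡ 7 (mod 9) and k ≡ 3 (mod 4), then by the Chinese remainder theorem k ≡ 7 (mod 36). This is exactly k ≡ 7 (mod 36).

Forward direction. Suppose k ≡ 7 (mod 36); write k = 36j + 7. Since 9 ∣ 36, reducing mod 9 gives k ≡ 7 (mod 9); since 4 ∣ 36, reducing mod 4 gives k ≡ 7 ≡ 3 (mod 4).

Both directions hold.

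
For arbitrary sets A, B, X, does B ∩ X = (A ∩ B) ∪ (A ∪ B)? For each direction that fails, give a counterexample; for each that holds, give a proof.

(⊆) Let x ∈ B ∩ X. Then either x ∈ B ∩ X and x ∉ A; or x ∈ A ∩ B ∩ X. In each case x ∈ (A ∩ B) ∪ (A ∪ B), so B ∩ X ⊆ (A ∩ B) ∪ (A ∪ B).

(⊇) This inclusion fails. Take A = {1}, B = ∅, X = ∅; then 1 ∈ (A ∩ B) ∪ (A ∪ B) but 1 ∉ B ∩ X.

Only the forward inclusion holds.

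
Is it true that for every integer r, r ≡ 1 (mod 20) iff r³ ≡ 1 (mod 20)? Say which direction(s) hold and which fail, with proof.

[⇐] Suppose r³ ≡ 1 (mod 20). The only residue r in {0, …, 19} with r³ ≡ 1 (mod 20) is r = 1, so r ≡ 1 (mod 20).

[⇒] Suppose r ≡ 1 (mod 20). Write r = 20j + 1. Then (20j + 1)³ = 8000j³ + 1200j² + 60j + 1 = 20(400j³ + 60j² + 3j) + 1, so r³ ≡ 1 (mod 20).

Both directions hold; the statement is true.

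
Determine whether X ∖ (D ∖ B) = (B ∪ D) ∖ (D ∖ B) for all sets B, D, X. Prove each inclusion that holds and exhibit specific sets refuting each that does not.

(⟹) This inclusion fails. Take B = ∅, D = ∅, X = {1}; then 1 ∈ X ∖ (D ∖ B) but 1 ∉ (B ∪ D) ∖ (D ∖ B).

(⟸) This inclusion fails. Take B = {1}, D = ∅, X = ∅; then 1 ∈ (B ∪ D) ∖ (D ∖ B) but 1 ∉ X ∖ (D ∖ B).

Neither inclusion holds.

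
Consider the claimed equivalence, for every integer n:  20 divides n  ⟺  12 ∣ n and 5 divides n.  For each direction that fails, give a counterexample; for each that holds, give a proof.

Only the reverse direction holds.

(⟹) This fails: take n = 20. Certainly 20 ∣ 20, but 12 ∤ 20.

(⟸) Suppose 12 ∣ n and 5 ∣ n. Any common multiple of 12 and 5 is a multiple of their lcm; here gcd(12, 5) = 1, so lcm(12, 5) = 12·5 = 60, so 60 ∣ n. Since 20 ∣ 60, it follows that 20 ∣ n.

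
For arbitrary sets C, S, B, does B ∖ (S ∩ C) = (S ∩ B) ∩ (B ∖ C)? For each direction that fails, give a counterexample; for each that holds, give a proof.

(⊆) This inclusion fails. Take C = ∅, S = ∅, B = {1}; then 1 ∈ B ∖ (S ∩ C) but 1 ∉ (S ∩ B) ∩ (B ∖ C).

(⊇) Let x ∈ (S ∩ B) ∩ (B ∖ C). Then x ∈ S ∩ B and x ∉ C, from which x ∈ B ∖ (S ∩ C).

(⊆) fails; (⊇) holds.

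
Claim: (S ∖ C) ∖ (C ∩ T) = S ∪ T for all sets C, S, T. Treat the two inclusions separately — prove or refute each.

(⟹) Let x ∈ (S ∖ C) ∖ (C ∩ T). Then either x ∈ S and x ∉ C, T; or x ∈ S ∩ T and x ∉ C. In each case x ∈ S ∪ T, so (S ∖ C) ∖ (C ∩ T) ⊆ S ∪ T.

(⟸) This inclusion fails. Take C = {1}, S = {1}, T = ∅; then 1 ∈ S ∪ T but 1 ∉ (S ∖ C) ∖ (C ∩ T).

The sets are not equal: only the forward inclusion holds.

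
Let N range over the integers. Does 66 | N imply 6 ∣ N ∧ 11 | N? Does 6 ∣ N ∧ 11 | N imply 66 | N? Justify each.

(⇒) If 66 ∣ N, write N = 66q. Since 66 = 11·6, N = 6·(11q), so 6 ∣ N; and since 66 = 6·11, N = 11·(6q), so 11 ∣ N.

(⇐) Suppose 6 ∣ N and 11 ∣ N. Any common multiple of 6 and 11 is a multiple of their lcm; here gcd(6, 11) = 1, so lcm(6, 11) = 6·11 = 66, so 66 ∣ N.

Equivalent; both directions hold.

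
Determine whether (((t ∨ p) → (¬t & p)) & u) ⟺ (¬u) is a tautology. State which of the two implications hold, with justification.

(⇒) fails and (⇐) fails.

Forward direction. This fails. Under t = F, u = T, p = F, the left side is true but the right side is false.

Converse. This fails. Under t = F, u = F, p = F, the left side is false but the right side is true.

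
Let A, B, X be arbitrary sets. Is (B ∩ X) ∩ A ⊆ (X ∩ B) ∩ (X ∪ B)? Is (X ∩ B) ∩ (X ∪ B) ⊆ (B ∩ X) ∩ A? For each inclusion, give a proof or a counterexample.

(⟹) Let x ∈ (B ∩ X) ∩ A. Then x ∈ A ∩ B ∩ X, from which x ∈ (X ∩ B) ∩ (X ∪ B).

(⟸) This inclusion fails. Take A = ∅, B = {1}, X = {1}; then 1 ∈ (X ∩ B) ∩ (X ∪ B) but 1 ∉ (B ∩ X) ∩ A.

(⊆) holds; (⊇) fails.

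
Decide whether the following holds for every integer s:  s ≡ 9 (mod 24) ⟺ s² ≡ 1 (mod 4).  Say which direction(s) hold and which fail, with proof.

Not equivalent: only (⇒) holds.

[⇒] Suppose s ≡ 9 (mod 24). Then s² ≡ 9² = 81 (mod 24), and since 4 ∣ 24, also s² ≡ 1 (mod 4).

[⇐] This fails: take s = 1. Then 1² = 1 ≡ 1 (mod 4), yet 1 ≡ 1 (mod 24), not 9.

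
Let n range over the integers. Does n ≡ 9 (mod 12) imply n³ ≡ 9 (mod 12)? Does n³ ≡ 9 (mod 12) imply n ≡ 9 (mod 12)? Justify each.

Both directions hold; the statement is true.

[⇐] Suppose n³ ≡ 9 (mod 12). The only residue r in {0, …, 11} with r³ ≡ 9 (mod 12) is r = 9, so n ≡ 9 (mod 12).

[⇒] Suppose n ≡ 9 (mod 12). Write n = 12j + 9. Then (12j + 9)³ = 1728j³ + 3888j² + 2916j + 729 = 12(144j³ + 324j² + 243j + 60) + 9, so n³ ≡ 9 (mod 12).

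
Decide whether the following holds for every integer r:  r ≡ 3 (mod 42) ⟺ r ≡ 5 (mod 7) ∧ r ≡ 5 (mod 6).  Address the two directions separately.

Forward direction. This fails: r = 3 gives 3 ≡ 3 (mod 42) but 3 ≡ 3 (mod 7), so the conjunction on the right does not hold.

Converse. This fails: r = 5 satisfies both congruences on the right (5 ≡ 5 mod 7 and 5 ≡ 5 mod 6) yet 5 ≡ 5 (mod 42), not 3.

(⇒) fails and (⇐) fails.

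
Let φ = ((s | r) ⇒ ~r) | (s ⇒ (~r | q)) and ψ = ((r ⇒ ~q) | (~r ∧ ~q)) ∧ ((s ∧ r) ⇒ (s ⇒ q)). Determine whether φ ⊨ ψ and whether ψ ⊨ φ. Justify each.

[⇒] This fails. Under r = T, q = T, s = F, the left side is true but the right side is false.

[⇐] Assume the antecedent. If r is true, the antecedent forces (r = T, q = F, s = F), and the consequent holds there. If r is false, the consequent reduces to true regardless of the other variables. Either way the consequent holds.

Only the reverse direction holds.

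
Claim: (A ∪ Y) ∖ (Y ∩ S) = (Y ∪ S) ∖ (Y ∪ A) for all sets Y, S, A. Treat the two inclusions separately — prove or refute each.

Forward inclusion. This inclusion fails. Take Y = {1}, S = ∅, A = ∅; then 1 ∈ (A ∪ Y) ∖ (Y ∩ S) but 1 ∉ (Y ∪ S) ∖ (Y ∪ A).

Reverse inclusion. This inclusion fails. Take Y = ∅, S = {1}, A = ∅; then 1 ∈ (Y ∪ S) ∖ (Y ∪ A) but 1 ∉ (A ∪ Y) ∖ (Y ∩ S).

(⊆) fails and (⊇) fails.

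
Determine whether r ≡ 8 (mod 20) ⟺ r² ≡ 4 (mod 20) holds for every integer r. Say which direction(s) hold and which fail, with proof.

Forward direction. Suppose r ≡ 8 (mod 20). Write r = 20j + 8. Then (20j + 8)² = 400j² + 320j + 64 = 20(20j² + 16j + 3) + 4, so r² ≡ 4 (mod 20).

Converse. This fails: take r = 2. Then 2² = 4 ≡ 4 (mod 20), yet 2 ≡ 2 (mod 20), not 8.

The forward direction holds; the converse fails.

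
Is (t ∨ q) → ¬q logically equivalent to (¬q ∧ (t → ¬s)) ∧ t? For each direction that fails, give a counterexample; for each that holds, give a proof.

Forward direction. This fails. Under s = F, q = F, t = F, the left side is true but the right side is false.

Converse. Assume the antecedent. If s is true, the antecedent cannot hold. If s is false, the antecedent forces (s = F, q = F, t = T), and (t ∨ q) → ¬q holds there. Either way (t ∨ q) → ¬q holds.

Only the reverse direction holds.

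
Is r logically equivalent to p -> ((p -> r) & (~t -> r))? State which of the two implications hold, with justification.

Not equivalent: only (⇒) holds.

(⟹) Assume the antecedent. If r is true, p -> ((p -> r) & (~t -> r)) reduces to true regardless of the other variables. If r is false, the antecedent cannot hold. Either way p -> ((p -> r) & (~t -> r)) holds.

(⟸) This fails. Under r = F, t = F, p = F, the left side is false but the right side is true.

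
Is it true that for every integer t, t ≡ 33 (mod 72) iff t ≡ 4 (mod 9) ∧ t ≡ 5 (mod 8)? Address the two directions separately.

[⇒] This fails: t = 33 gives 33 ≡ 33 (mod 72) but 33 ≡ 6 (mod 9), so the conjunction on the right does not hold.

[⇐] This fails: t = 13 satisfies both congruences on the right (13 ≡ 4 mod 9 and 13 ≡ 5 mod 8) yet 13 ≡ 13 (mod 72), not 33.

Neither implication holds.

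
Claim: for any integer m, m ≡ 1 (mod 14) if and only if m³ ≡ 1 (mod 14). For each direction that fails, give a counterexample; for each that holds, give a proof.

(←) This fails: take m = 9. Then 9³ = 729 ≡ 1 (mod 14), yet 9 ≡ 9 (mod 14), not 1.

(→) Suppose m ≡ 1 (mod 14). Write m = 14j + 1. Then (14j + 1)³ = 2744j³ + 588j² + 42j + 1 = 14(196j³ + 42j² + 3j) + 1, so m³ ≡ 1 (mod 14).

(⇒) holds; (⇐) fails.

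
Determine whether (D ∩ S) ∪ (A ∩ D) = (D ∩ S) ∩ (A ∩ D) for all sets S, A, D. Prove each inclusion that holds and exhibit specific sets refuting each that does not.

The sets are not equal: only the reverse inclusion holds.

(⟹) This inclusion fails. Take S = {1}, A = ∅, D = {1}; then 1 ∈ (D ∩ S) ∪ (A ∩ D) but 1 ∉ (D ∩ S) ∩ (A ∩ D).

(⟸) Let x ∈ (D ∩ S) ∩ (A ∩ D). Then x ∈ S ∩ A ∩ D, from which x ∈ (D ∩ S) ∪ (A ∩ D).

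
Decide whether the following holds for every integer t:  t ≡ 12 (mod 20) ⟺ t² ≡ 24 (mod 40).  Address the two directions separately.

Not equivalent: only (⇒) holds.

(⇒) Suppose t ≡ 12 (mod 20). Working modulo 40, t ∈ {12, 32}; for each such r, r² ≡ 24 (mod 40).

(⇐) This fails: take t = 8. Then 8² = 64 ≡ 24 (mod 40), yet 8 ≡ 8 (mod 20), not 12.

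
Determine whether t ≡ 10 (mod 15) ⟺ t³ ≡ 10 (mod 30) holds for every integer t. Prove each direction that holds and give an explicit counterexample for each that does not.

(⇒) fails; (⇐) holds.

[⇒] This fails: take t = 25. Then 25 ≡ 10 (mod 15), but 25³ = 15625 ≡ 25 (mod 30), not 10.

[⇐] Conversely, the residues r modulo 30 with r³ ≡ 10 (mod 30) are exactly {10}, and each is ≡ 10 (mod 15).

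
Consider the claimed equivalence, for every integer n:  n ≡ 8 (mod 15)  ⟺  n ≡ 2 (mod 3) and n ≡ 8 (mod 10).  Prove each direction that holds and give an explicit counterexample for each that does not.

(⇒) fails; (⇐) holds.

Forward direction. This fails: n = 23 gives 23 ≡ 8 (mod 15) but 23 ≡ 3 (mod 10), so the conjunction on the right does not hold.

Converse. If n ≡ 2 (mod 3) and n ≡ 8 (mod 10), then by the Chinese remainder theorem n ≡ 8 (mod 30). Since 8 ≡ 8 (mod 15) and 15 ∣ 30, we get n ≡ 8 (mod 15).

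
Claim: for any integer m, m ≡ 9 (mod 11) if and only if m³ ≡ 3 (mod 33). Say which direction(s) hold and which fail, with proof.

The forward direction fails; the converse holds.

(⇒) This fails: take m = 20. Then 20 ≡ 9 (mod 11), but 20³ = 8000 ≡ 14 (mod 33), not 3.

(⇐) Conversely, the residues r modulo 33 with r³ ≡ 3 (mod 33) are exactly {9}, and each is ≡ 9 (mod 11).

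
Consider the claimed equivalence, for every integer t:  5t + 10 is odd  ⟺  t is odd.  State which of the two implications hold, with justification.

Converse. Suppose t is odd; write t = 2j + 1. Then 5t + 10 = 5·(2j + 1) + 10 = 2·5j + 15, which is odd.

Forward direction. Suppose 5t + 10 is odd. Since 5 is odd, 5t and t have the same parity, so 5t + 10 ≡ t + 10 (mod 2). As 10 is even, 5t + 10 is odd exactly when t is odd. Thus t is odd.

The biconditional holds.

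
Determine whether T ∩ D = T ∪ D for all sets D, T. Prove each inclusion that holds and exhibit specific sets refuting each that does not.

Forward inclusion. Let x ∈ T ∩ D. Then x ∈ D ∩ T, from which x ∈ T ∪ D.

Reverse inclusion. This inclusion fails. Take D = {1}, T = ∅; then 1 ∈ T ∪ D but 1 ∉ T ∩ D.

Only the forward inclusion holds.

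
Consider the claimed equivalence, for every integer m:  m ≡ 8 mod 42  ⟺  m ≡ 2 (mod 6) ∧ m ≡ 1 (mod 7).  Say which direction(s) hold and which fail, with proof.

Forward direction. Suppose m ≡ 8 (mod 42); write m = 42j + 8. Since 6 ∣ 42, reducing mod 6 gives m ≡ 8 ≡ 2 (mod 6); since 7 ∣ 42, reducing mod 7 gives m ≡ 8 ≡ 1 (mod 7).

Converse. If m ≡ 2 (mod 6) and m ≡ 1 (mod 7), then by the Chinese remainder theorem m ≡ 8 (mod 42). This is exactly m ≡ 8 (mod 42).

Both directions hold; the statement is true.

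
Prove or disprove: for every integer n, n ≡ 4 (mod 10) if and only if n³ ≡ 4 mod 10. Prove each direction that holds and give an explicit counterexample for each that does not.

(⟹) Suppose n ≡ 4 (mod 10). Write n = 10j + 4. Then (10j + 4)³ = 1000j³ + 1200j² + 480j + 64 = 10(100j³ + 120j² + 48j + 6) + 4, so n³ ≡ 4 (mod 10).

(⟸) For the converse, argue contrapositively. If n ≢ 4 (mod 10), then n is congruent to one of 0, 1, 2, 3, 5, 6, 7, 8, 9 modulo 10, and these give n³ ≡ 0, 1, 8, 7, 5, 6, 3, 2, 9 respectively — never 4.

Both directions hold.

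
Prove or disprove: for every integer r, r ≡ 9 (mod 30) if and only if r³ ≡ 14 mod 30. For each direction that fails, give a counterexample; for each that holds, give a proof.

Neither implication holds.

(→) This fails: take r = 9. Then 9 ≡ 9 (mod 30), but 9³ = 729 ≡ 9 (mod 30), not 14.

(←) This fails: take r = 14. Then 14³ = 2744 ≡ 14 (mod 30), yet 14 ≡ 14 (mod 30), not 9.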